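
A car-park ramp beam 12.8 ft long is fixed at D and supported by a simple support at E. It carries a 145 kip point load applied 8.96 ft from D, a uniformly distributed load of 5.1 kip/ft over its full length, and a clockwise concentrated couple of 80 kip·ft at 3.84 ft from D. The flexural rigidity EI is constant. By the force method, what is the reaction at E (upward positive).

Take the reaction at E as the redundant and release it; the primary structure is a cantilever fixed at D.
Primary-structure tip deflection at E by superposition:
  point load 145 at a = 8.96: Pa²(3L − a)/(6EI) = 57118/EI
  UDL 5.1: wL⁴/(8EI) = 17113/EI
  clockwise couple 80 at a = 3.84: M₀a(2L − a)/(2EI) = 3342/EI
  δ_0 = 77573/EI
Flexibility coefficient — unit upward force at E: δ_{EE} = L³/(3EI) = 699.1/EI.
Compatibility at E: δ_0 − R_E·δ_{EE} = 0, so R_E = 77573/699.1 = 111 kip.

R_E = 111 kip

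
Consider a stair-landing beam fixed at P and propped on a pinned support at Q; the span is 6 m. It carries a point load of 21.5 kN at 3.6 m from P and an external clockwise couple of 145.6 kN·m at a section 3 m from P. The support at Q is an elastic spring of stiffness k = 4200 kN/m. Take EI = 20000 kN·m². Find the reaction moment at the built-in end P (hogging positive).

Take the reaction at Q as the redundant and release it; the primary structure is a cantilever fixed at P.
Free-end deflection of the primary structure under the applied loading (downward +):
  point load 21.5 at a = 3.6: Pa²(3L − a)/(6EI) = 668.7/EI
  clockwise couple 145.6 at a = 3: M₀a(2L − a)/(2EI) = 1966/EI
  δ_0 = 2634/EI
Tip deflection under a unit load at Q: L³/(3EI) = 72/EI.
With EI = 20000 kN·m²: δ_0 = 0.13172 m and δ_{QQ} = 0.0036 m/kN.
Compatibility — the spring shortens by R_Q/k under the reaction it provides: δ_0 − R_Q·δ_{QQ} = R_Q/k. With 1/k = 0.000238 m/kN, R_Q = δ_0 / (δ_{QQ} + 1/k) = 0.13172 / (0.0036 + 0.000238) = 34.32 kN.
Moment equilibrium about P: M_P = Σ(load moments about P) − R_Q·L = 223 − 34.32×6 = 17.09 kN·m.

M_P = 17.09 kN·m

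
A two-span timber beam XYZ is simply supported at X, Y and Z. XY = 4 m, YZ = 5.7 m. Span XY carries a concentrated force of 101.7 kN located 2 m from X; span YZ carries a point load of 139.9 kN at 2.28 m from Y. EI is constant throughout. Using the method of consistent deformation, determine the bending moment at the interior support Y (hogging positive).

M_Y = 121.4 kN·m

Insert a hinge at Y; M_Y is the redundant, and each span becomes simply supported.
Discontinuity in slope at Y on the released structure — sum the simple-span end rotations:
  span XY: point load 101.7 at a = 2: Pab(L + a)/(6LEI) = 101.7/EI
  span YZ: point load 139.9 at a = 2.28: Pab(L + b)/(6LEI) = 290.9/EI
  relative rotation θ_0 = (101.7 + 290.9)/EI = 392.6/EI
A unit hogging moment at Y produces rotation L₁/(3EI) + L₂/(3EI) = 3.233/EI.
Compatibility: M_Y·(L₁+L₂)/(3EI) = θ_0, giving M_Y = 121.4 kN·m (hogging).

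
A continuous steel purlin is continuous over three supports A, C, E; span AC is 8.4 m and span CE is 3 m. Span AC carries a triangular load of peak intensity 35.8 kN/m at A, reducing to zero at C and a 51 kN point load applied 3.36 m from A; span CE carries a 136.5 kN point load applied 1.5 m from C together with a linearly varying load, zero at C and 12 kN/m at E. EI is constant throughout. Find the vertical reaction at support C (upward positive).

Release continuity at C by inserting a hinge; the redundant is the internal moment M_C. The primary structure is two simply-supported spans AC and CE.
End slopes at the hinge C, treating each span as simply supported:
  span AC: triangular load, peak 35.8: 7w₀L³/(360EI) = 412.6/EI
  span AC: point load 51 at a = 3.36: Pab(L + a)/(6LEI) = 201.5/EI
  span CE: point load 136.5 at a = 1.5: Pab(L + b)/(6LEI) = 76.78/EI
  span CE: triangular load, peak 12: 7w₀L³/(360EI) = 6.3/EI
  relative rotation θ_0 = (614.1 + 83.08)/EI = 697.2/EI
A unit hogging moment at C produces rotation L₁/(3EI) + L₂/(3EI) = 3.8/EI.
Slope continuity at C: θ_0 = M_C·3.8/EI, so M_C = 697.2/3.8 = 183.5 kN·m (hogging).
Span AC, ΣM about A with M_C applied at C: R_C^{AC}·8.4 = 592.4 + 183.5, so R_C^{AC} = 92.36 kN and R_A = 201.4 − 92.36 = 109 kN.
Span CE, ΣM about E: R_C^{CE}·3 = 222.8 + 183.5, so R_C^{CE} = 135.4 kN and R_E = 154.5 − 135.4 = 19.09 kN.
R_C = 92.36 + 135.4 = 227.8 kN.

R_C = 227.8 kN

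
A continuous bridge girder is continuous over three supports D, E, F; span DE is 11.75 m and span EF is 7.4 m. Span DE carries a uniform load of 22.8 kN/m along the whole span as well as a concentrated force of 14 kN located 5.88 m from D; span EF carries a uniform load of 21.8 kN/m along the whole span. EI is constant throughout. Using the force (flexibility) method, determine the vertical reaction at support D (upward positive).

Take M_E as the redundant. Released structure: two simple spans DE and EF with a hinge at E.
Rotations at E on the released spans (each span's end-slope, ×1/EI):
  span DE: UDL 22.8: wL³/(24EI) = 1541/EI
  span DE: point load 14 at a = 5.88: Pab(L + a)/(6LEI) = 120.8/EI
  span EF: UDL 21.8: wL³/(24EI) = 368.1/EI
  relative rotation θ_0 = (1662 + 368.1)/EI = 2030/EI
A unit hogging moment at E produces rotation L₁/(3EI) + L₂/(3EI) = 6.383/EI.
Compatibility: M_E·(L₁+L₂)/(3EI) = θ_0, giving M_E = 318 kN·m (hogging).
Span DE, ΣM about D with M_E applied at E: R_E^{DE}·11.75 = 1656 + 318, so R_E^{DE} = 168 kN and R_D = 281.9 − 168 = 113.9 kN.

R_D = 113.9 kN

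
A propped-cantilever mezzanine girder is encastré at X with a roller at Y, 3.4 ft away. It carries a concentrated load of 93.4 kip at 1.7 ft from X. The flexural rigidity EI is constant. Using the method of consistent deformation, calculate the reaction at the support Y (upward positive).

R_Y = 29.19 kip

Release the roller at Y. Primary structure: cantilever fixed at X.
Primary-structure tip deflection at Y by superposition:
  point load 93.4 at a = 1.7: Pa²(3L − a)/(6EI) = 382.4/EI
Flexibility coefficient — unit upward force at Y: δ_{YY} = L³/(3EI) = 13.1/EI.
The prop prevents deflection at Y: R_Y = δ_0/δ_{YY} = 382.4/13.1 = 29.19 kip.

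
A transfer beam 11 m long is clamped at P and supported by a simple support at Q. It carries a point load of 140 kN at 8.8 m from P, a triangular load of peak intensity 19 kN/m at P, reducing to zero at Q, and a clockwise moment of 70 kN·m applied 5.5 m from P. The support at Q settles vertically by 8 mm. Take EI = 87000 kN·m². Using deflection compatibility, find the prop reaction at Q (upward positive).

Take the reaction at Q as the redundant and release it; the primary structure is a cantilever fixed at P.
Free-end deflection of the primary structure under the applied loading (downward +):
  point load 140 at a = 8.8: Pa²(3L − a)/(6EI) = 43728/EI
  triangular load, peak 19 at the fixed end: w₀L⁴/(30EI) = 9273/EI
  clockwise couple 70 at a = 5.5: M₀a(2L − a)/(2EI) = 3176/EI
  δ_0 = 56177/EI
Tip deflection under a unit load at Q: L³/(3EI) = 443.7/EI.
With EI = 87000 kN·m²: δ_0 = 0.64571 m and δ_{QQ} = 0.0051 m/kN.
Compatibility — the beam at Q must follow the support down by 0.008 m: δ_0 − R_Q·δ_{QQ} = 0.008, so R_Q = (0.64571 − 0.008)/0.0051 = 125.1 kN.

R_Q = 125.1 kN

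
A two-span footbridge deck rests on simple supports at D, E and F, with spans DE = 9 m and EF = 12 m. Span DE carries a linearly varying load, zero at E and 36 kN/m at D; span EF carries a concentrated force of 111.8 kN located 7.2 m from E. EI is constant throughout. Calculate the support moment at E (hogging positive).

M_E = 201.7 kN·m

Insert a hinge at E; M_E is the redundant, and each span becomes simply supported.
Rotations at E on the released spans (each span's end-slope, ×1/EI):
  span DE: triangular load, peak 36: 7w₀L³/(360EI) = 510.3/EI
  span EF: point load 111.8 at a = 7.2: Pab(L + b)/(6LEI) = 901.6/EI
  relative rotation θ_0 = (510.3 + 901.6)/EI = 1412/EI
A unit hogging moment at E produces rotation L₁/(3EI) + L₂/(3EI) = 7/EI.
Compatibility: M_E·(L₁+L₂)/(3EI) = θ_0, giving M_E = 201.7 kN·m (hogging).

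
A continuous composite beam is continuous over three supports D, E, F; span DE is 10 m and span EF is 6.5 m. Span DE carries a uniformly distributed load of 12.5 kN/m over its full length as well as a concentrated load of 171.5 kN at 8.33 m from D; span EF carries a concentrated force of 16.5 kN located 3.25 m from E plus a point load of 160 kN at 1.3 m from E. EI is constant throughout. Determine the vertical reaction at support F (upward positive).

Take M_E as the redundant. Released structure: two simple spans DE and EF with a hinge at E.
Discontinuity in slope at E on the released structure — sum the simple-span end rotations:
  span DE: UDL 12.5: wL³/(24EI) = 520.8/EI
  span DE: point load 171.5 at a = 8.33: Pab(L + a)/(6LEI) = 728.8/EI
  span EF: point load 16.5 at a = 3.25: Pab(L + b)/(6LEI) = 43.57/EI
  span EF: point load 160 at a = 1.3: Pab(L + b)/(6LEI) = 324.5/EI
  relative rotation θ_0 = (1250 + 368.1)/EI = 1618/EI
A unit hogging moment at E produces rotation L₁/(3EI) + L₂/(3EI) = 5.5/EI.
Compatibility: M_E·(L₁+L₂)/(3EI) = θ_0, giving M_E = 294.1 kN·m (hogging).
Span EF, ΣM about F: R_E^{EF}·6.5 = 885.6 + 294.1, so R_E^{EF} = 181.5 kN and R_F = 176.5 − 181.5 = -5.001 kN.

R_F = -5.001 kN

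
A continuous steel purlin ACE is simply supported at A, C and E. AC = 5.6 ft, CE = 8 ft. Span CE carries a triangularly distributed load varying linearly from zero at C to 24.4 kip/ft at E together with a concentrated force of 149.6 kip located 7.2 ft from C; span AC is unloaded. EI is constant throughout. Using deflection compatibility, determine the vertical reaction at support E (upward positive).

Insert a hinge at C; M_C is the redundant, and each span becomes simply supported.
Rotations at C on the released spans (each span's end-slope, ×1/EI):
  span CE: triangular load, peak 24.4: 7w₀L³/(360EI) = 242.9/EI
  span CE: point load 149.6 at a = 7.2: Pab(L + b)/(6LEI) = 158/EI
  relative rotation θ_0 = (0 + 400.9)/EI = 400.9/EI
A unit hogging moment at C produces rotation L₁/(3EI) + L₂/(3EI) = 4.533/EI.
Slope continuity at C: θ_0 = M_C·4.533/EI, so M_C = 400.9/4.533 = 88.43 kip·ft (hogging).
Span CE, ΣM about E: R_C^{CE}·8 = 379.9 + 88.43, so R_C^{CE} = 58.55 kip and R_E = 247.2 − 58.55 = 188.7 kip.

R_E = 188.7 kip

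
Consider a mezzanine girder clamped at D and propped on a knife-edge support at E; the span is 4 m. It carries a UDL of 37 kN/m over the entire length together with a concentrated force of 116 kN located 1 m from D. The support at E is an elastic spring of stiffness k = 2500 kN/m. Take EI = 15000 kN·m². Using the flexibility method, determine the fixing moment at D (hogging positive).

M_D = 207.6 kN·m

Take the reaction at E as the redundant and release it; the primary structure is a cantilever fixed at D.
Primary-structure tip deflection at E by superposition:
  UDL 37: wL⁴/(8EI) = 1184/EI
  point load 116 at a = 1: Pa²(3L − a)/(6EI) = 212.7/EI
  δ_0 = 1397/EI
Tip deflection under a unit load at E: L³/(3EI) = 21.33/EI.
With EI = 15000 kN·m²: δ_0 = 0.093111 m and δ_{EE} = 0.001422 m/kN.
Compatibility — the spring shortens by R_E/k under the reaction it provides: δ_0 − R_E·δ_{EE} = R_E/k. With 1/k = 0.0004 m/kN, R_E = δ_0 / (δ_{EE} + 1/k) = 0.093111 / (0.001422 + 0.0004) = 51.1 kN.
Moment equilibrium about D: M_D = Σ(load moments about D) − R_E·L = 412 − 51.1×4 = 207.6 kN·m.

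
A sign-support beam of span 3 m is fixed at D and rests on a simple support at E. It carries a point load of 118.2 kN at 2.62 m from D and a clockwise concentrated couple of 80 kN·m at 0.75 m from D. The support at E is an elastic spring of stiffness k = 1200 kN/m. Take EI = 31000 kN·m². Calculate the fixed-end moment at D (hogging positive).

M_D = 301.8 kN·m

Release the roller at E. Primary structure: cantilever fixed at D.
Deflection at E on the released cantilever, summing each load's contribution:
  point load 118.2 at a = 2.62: Pa²(3L − a)/(6EI) = 862.8/EI
  clockwise couple 80 at a = 0.75: M₀a(2L − a)/(2EI) = 157.5/EI
  δ_0 = 1020/EI
Flexibility coefficient — unit upward force at E: δ_{EE} = L³/(3EI) = 9/EI.
With EI = 31000 kN·m²: δ_0 = 0.032912 m and δ_{EE} = 0.00029 m/kN.
Compatibility — the spring shortens by R_E/k under the reaction it provides: δ_0 − R_E·δ_{EE} = R_E/k. With 1/k = 0.000833 m/kN, R_E = δ_0 / (δ_{EE} + 1/k) = 0.032912 / (0.00029 + 0.000833) = 29.29 kN.
Moment equilibrium about D: M_D = Σ(load moments about D) − R_E·L = 389.7 − 29.29×3 = 301.8 kN·m.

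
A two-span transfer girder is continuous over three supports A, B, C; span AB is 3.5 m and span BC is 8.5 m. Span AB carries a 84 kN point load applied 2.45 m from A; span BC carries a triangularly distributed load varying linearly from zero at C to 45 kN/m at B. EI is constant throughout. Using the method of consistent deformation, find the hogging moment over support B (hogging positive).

M_B = 168.8 kN·m

Release continuity at B by inserting a hinge; the redundant is the internal moment M_B. The primary structure is two simply-supported spans AB and BC.
Discontinuity in slope at B on the released structure — sum the simple-span end rotations:
  span AB: point load 84 at a = 2.45: Pab(L + a)/(6LEI) = 61.23/EI
  span BC: triangular load, peak 45: w₀L³/(45EI) = 614.1/EI
  relative rotation θ_0 = (61.23 + 614.1)/EI = 675.4/EI
A unit hogging moment at B produces rotation L₁/(3EI) + L₂/(3EI) = 4/EI.
Slope continuity at B: θ_0 = M_B·4/EI, so M_B = 675.4/4 = 168.8 kN·m (hogging).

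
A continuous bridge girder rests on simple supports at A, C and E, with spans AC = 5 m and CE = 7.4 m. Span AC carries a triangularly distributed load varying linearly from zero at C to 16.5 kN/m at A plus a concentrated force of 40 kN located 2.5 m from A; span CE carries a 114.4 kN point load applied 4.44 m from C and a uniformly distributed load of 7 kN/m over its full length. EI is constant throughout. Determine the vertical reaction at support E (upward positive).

R_E = 75.85 kN

Take M_C as the redundant. Released structure: two simple spans AC and CE with a hinge at C.
Rotations at C on the released spans (each span's end-slope, ×1/EI):
  span AC: triangular load, peak 16.5: 7w₀L³/(360EI) = 40.1/EI
  span AC: point load 40 at a = 2.5: Pab(L + a)/(6LEI) = 62.5/EI
  span CE: point load 114.4 at a = 4.44: Pab(L + b)/(6LEI) = 350.8/EI
  span CE: UDL 7: wL³/(24EI) = 118.2/EI
  relative rotation θ_0 = (102.6 + 469)/EI = 571.6/EI
A unit hogging moment at C produces rotation L₁/(3EI) + L₂/(3EI) = 4.133/EI.
Slope continuity at C: θ_0 = M_C·4.133/EI, so M_C = 571.6/4.133 = 138.3 kN·m (hogging).
Span CE, ΣM about E: R_C^{CE}·7.4 = 530.3 + 138.3, so R_C^{CE} = 90.35 kN and R_E = 166.2 − 90.35 = 75.85 kN.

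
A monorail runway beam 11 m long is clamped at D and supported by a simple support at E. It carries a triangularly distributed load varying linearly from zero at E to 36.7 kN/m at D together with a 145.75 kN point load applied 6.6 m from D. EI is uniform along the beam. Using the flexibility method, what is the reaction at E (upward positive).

R_E = 103.3 kN

Release the roller at E. Primary structure: cantilever fixed at D.
Deflection at E on the released cantilever, summing each load's contribution:
  triangular load, peak 36.7 at the fixed end: w₀L⁴/(30EI) = 17911/EI
  point load 145.75 at a = 6.6: Pa²(3L − a)/(6EI) = 27935/EI
  δ_0 = 45846/EI
Flexibility coefficient — unit upward force at E: δ_{EE} = L³/(3EI) = 443.7/EI.
Compatibility at E: δ_0 − R_E·δ_{EE} = 0, so R_E = 45846/443.7 = 103.3 kN.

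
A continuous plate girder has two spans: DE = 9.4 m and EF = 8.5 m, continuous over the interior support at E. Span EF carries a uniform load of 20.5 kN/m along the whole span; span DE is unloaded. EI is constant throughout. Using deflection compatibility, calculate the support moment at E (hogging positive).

M_E = 87.92 kN·m

Take M_E as the redundant. Released structure: two simple spans DE and EF with a hinge at E.
Discontinuity in slope at E on the released structure — sum the simple-span end rotations:
  span EF: UDL 20.5: wL³/(24EI) = 524.6/EI
  relative rotation θ_0 = (0 + 524.6)/EI = 524.6/EI
A unit hogging moment at E produces rotation L₁/(3EI) + L₂/(3EI) = 5.967/EI.
Compatibility: M_E·(L₁+L₂)/(3EI) = θ_0, giving M_E = 87.92 kN·m (hogging).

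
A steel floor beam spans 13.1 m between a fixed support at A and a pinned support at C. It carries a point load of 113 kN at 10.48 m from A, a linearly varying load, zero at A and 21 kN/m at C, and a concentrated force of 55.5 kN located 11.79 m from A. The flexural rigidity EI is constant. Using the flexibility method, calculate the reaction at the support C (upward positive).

Remove the prop at C; the released (primary) structure is a cantilever built in at A.
Downward deflection at the released point C due to the loads:
  point load 113 at a = 10.48: Pa²(3L − a)/(6EI) = 59613/EI
  triangular load, peak 21 at the free end: 11w₀L⁴/(120EI) = 56691/EI
  point load 55.5 at a = 11.79: Pa²(3L − a)/(6EI) = 35372/EI
  δ_0 = 151677/EI
Flexibility coefficient — unit upward force at C: δ_{CC} = L³/(3EI) = 749.4/EI.
Compatibility at C: δ_0 − R_C·δ_{CC} = 0, so R_C = 151677/749.4 = 202.4 kN.

R_C = 202.4 kN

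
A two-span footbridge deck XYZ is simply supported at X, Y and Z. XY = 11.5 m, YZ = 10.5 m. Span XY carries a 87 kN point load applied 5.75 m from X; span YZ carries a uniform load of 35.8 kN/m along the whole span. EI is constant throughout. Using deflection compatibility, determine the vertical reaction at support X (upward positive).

Take M_Y as the redundant. Released structure: two simple spans XY and YZ with a hinge at Y.
Rotations at Y on the released spans (each span's end-slope, ×1/EI):
  span XY: point load 87 at a = 5.75: Pab(L + a)/(6LEI) = 719.1/EI
  span YZ: UDL 35.8: wL³/(24EI) = 1727/EI
  relative rotation θ_0 = (719.1 + 1727)/EI = 2446/EI
A unit hogging moment at Y produces rotation L₁/(3EI) + L₂/(3EI) = 7.333/EI.
Compatibility: M_Y·(L₁+L₂)/(3EI) = θ_0, giving M_Y = 333.5 kN·m (hogging).
Span XY, ΣM about X with M_Y applied at Y: R_Y^{XY}·11.5 = 500.2 + 333.5, so R_Y^{XY} = 72.5 kN and R_X = 87 − 72.5 = 14.5 kN.

R_X = 14.5 kN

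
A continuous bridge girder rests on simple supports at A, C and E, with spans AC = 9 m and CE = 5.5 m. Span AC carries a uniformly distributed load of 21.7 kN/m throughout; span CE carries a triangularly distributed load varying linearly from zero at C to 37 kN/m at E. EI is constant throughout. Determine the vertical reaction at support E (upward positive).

Release continuity at C by inserting a hinge; the redundant is the internal moment M_C. The primary structure is two simply-supported spans AC and CE.
Discontinuity in slope at C on the released structure — sum the simple-span end rotations:
  span AC: UDL 21.7: wL³/(24EI) = 659.1/EI
  span CE: triangular load, peak 37: 7w₀L³/(360EI) = 119.7/EI
  relative rotation θ_0 = (659.1 + 119.7)/EI = 778.8/EI
A unit hogging moment at C produces rotation L₁/(3EI) + L₂/(3EI) = 4.833/EI.
Compatibility: M_C·(L₁+L₂)/(3EI) = θ_0, giving M_C = 161.1 kN·m (hogging).
Span CE, ΣM about E: R_C^{CE}·5.5 = 186.5 + 161.1, so R_C^{CE} = 63.21 kN and R_E = 101.8 − 63.21 = 38.54 kN.

R_E = 38.54 kN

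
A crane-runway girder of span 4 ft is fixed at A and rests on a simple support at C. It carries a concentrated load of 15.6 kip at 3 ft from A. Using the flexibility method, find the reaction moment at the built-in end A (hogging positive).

M_A = 7.312 kip·ft

Choose R_C as the redundant. The primary structure is the cantilever fixed at A.
Downward deflection at the released point C due to the loads:
  point load 15.6 at a = 3: Pa²(3L − a)/(6EI) = 210.6/EI
Tip deflection under a unit load at C: L³/(3EI) = 21.33/EI.
The prop prevents deflection at C: R_C = δ_0/δ_{CC} = 210.6/21.33 = 9.872 kip.
Moment equilibrium about A: M_A = Σ(load moments about A) − R_C·L = 46.8 − 9.872×4 = 7.312 kip·ft.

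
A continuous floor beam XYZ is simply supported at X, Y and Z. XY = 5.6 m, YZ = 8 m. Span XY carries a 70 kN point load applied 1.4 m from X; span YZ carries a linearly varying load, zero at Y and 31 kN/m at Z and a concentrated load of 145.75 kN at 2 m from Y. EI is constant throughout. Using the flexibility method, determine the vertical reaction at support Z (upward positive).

R_Z = 94.16 kN

Release continuity at Y by inserting a hinge; the redundant is the internal moment M_Y. The primary structure is two simply-supported spans XY and YZ.
End slopes at the hinge Y, treating each span as simply supported:
  span XY: point load 70 at a = 1.4: Pab(L + a)/(6LEI) = 85.75/EI
  span YZ: triangular load, peak 31: 7w₀L³/(360EI) = 308.6/EI
  span YZ: point load 145.75 at a = 2: Pab(L + b)/(6LEI) = 510.1/EI
  relative rotation θ_0 = (85.75 + 818.7)/EI = 904.5/EI
A unit hogging moment at Y produces rotation L₁/(3EI) + L₂/(3EI) = 4.533/EI.
Compatibility: M_Y·(L₁+L₂)/(3EI) = θ_0, giving M_Y = 199.5 kN·m (hogging).
Span YZ, ΣM about Z: R_Y^{YZ}·8 = 1205 + 199.5, so R_Y^{YZ} = 175.6 kN and R_Z = 269.8 − 175.6 = 94.16 kN.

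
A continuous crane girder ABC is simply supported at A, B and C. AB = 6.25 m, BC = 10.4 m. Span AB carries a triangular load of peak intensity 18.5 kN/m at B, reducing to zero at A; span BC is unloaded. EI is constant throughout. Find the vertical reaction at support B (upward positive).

R_B = 43.17 kN

Take M_B as the redundant. Released structure: two simple spans AB and BC with a hinge at B.
Discontinuity in slope at B on the released structure — sum the simple-span end rotations:
  span AB: triangular load, peak 18.5: w₀L³/(45EI) = 100.4/EI
  relative rotation θ_0 = (100.4 + 0)/EI = 100.4/EI
A unit hogging moment at B produces rotation L₁/(3EI) + L₂/(3EI) = 5.55/EI.
Slope continuity at B: θ_0 = M_B·5.55/EI, so M_B = 100.4/5.55 = 18.08 kN·m (hogging).
Span AB, ΣM about A with M_B applied at B: R_B^{AB}·6.25 = 240.9 + 18.08, so R_B^{AB} = 41.44 kN and R_A = 57.81 − 41.44 = 16.38 kN.
Span BC, ΣM about C: R_B^{BC}·10.4 = 0 + 18.08, so R_B^{BC} = 1.739 kN and R_C = 0 − 1.739 = -1.739 kN.
R_B = 41.44 + 1.739 = 43.17 kN.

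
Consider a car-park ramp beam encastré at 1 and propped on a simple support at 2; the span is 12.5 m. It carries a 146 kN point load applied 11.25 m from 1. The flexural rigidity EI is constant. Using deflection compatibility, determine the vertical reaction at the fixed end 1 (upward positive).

R_1 = 21.83 kN

Choose R_2 as the redundant. The primary structure is the cantilever fixed at 1.
Deflection at 2 on the released cantilever, summing each load's contribution:
  point load 146 at a = 11.25: Pa²(3L − a)/(6EI) = 80842/EI
Tip deflection under a unit load at 2: L³/(3EI) = 651/EI.
The prop prevents deflection at 2: R_2 = δ_0/δ_{22} = 80842/651 = 124.2 kN.
Vertical equilibrium: R_1 = ΣP − R_2 = 146 − 124.2 = 21.83 kN.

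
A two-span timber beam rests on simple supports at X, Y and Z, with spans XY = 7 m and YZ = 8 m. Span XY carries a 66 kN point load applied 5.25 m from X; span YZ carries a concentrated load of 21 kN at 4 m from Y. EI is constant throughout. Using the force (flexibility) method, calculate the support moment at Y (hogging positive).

Insert a hinge at Y; M_Y is the redundant, and each span becomes simply supported.
Discontinuity in slope at Y on the released structure — sum the simple-span end rotations:
  span XY: point load 66 at a = 5.25: Pab(L + a)/(6LEI) = 176.9/EI
  span YZ: point load 21 at a = 4: Pab(L + b)/(6LEI) = 84/EI
  relative rotation θ_0 = (176.9 + 84)/EI = 260.9/EI
A unit hogging moment at Y produces rotation L₁/(3EI) + L₂/(3EI) = 5/EI.
Compatibility: M_Y·(L₁+L₂)/(3EI) = θ_0, giving M_Y = 52.17 kN·m (hogging).

M_Y = 52.17 kN·m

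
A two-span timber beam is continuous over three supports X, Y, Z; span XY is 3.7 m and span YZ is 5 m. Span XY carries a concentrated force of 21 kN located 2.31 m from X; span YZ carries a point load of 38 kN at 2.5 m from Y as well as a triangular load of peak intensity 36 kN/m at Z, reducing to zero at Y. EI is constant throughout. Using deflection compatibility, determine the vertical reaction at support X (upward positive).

Release continuity at Y by inserting a hinge; the redundant is the internal moment M_Y. The primary structure is two simply-supported spans XY and YZ.
Rotations at Y on the released spans (each span's end-slope, ×1/EI):
  span XY: point load 21 at a = 2.31: Pab(L + a)/(6LEI) = 18.25/EI
  span YZ: point load 38 at a = 2.5: Pab(L + b)/(6LEI) = 59.38/EI
  span YZ: triangular load, peak 36: 7w₀L³/(360EI) = 87.5/EI
  relative rotation θ_0 = (18.25 + 146.9)/EI = 165.1/EI
A unit hogging moment at Y produces rotation L₁/(3EI) + L₂/(3EI) = 2.9/EI.
Compatibility: M_Y·(L₁+L₂)/(3EI) = θ_0, giving M_Y = 56.94 kN·m (hogging).
Span XY, ΣM about X with M_Y applied at Y: R_Y^{XY}·3.7 = 48.51 + 56.94, so R_Y^{XY} = 28.5 kN and R_X = 21 − 28.5 = -7.5 kN.

R_X = -7.5 kN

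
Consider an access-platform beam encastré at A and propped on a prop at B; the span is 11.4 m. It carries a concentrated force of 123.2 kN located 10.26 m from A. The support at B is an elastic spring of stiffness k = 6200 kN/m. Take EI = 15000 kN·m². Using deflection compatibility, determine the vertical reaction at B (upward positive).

Choose R_B as the redundant. The primary structure is the cantilever fixed at A.
Primary-structure tip deflection at B by superposition:
  point load 123.2 at a = 10.26: Pa²(3L − a)/(6EI) = 51746/EI
Flexibility coefficient — unit upward force at B: δ_{BB} = L³/(3EI) = 493.8/EI.
With EI = 15000 kN·m²: δ_0 = 3.4497 m and δ_{BB} = 0.032923 m/kN.
Compatibility — the spring shortens by R_B/k under the reaction it provides: δ_0 − R_B·δ_{BB} = R_B/k. With 1/k = 0.000161 m/kN, R_B = δ_0 / (δ_{BB} + 1/k) = 3.4497 / (0.032923 + 0.000161) = 104.3 kN.

R_B = 104.3 kN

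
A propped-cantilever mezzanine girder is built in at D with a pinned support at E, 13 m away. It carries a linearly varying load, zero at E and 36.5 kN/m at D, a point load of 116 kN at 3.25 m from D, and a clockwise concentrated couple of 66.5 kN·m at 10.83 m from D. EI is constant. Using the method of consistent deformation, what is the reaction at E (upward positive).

Choose R_E as the redundant. The primary structure is the cantilever fixed at D.
Deflection at E on the released cantilever, summing each load's contribution:
  triangular load, peak 36.5 at the fixed end: w₀L⁴/(30EI) = 34749/EI
  point load 116 at a = 3.25: Pa²(3L − a)/(6EI) = 7300/EI
  clockwise couple 66.5 at a = 10.83: M₀a(2L − a)/(2EI) = 5463/EI
  δ_0 = 47512/EI
Tip deflection under a unit load at E: L³/(3EI) = 732.3/EI.
The prop prevents deflection at E: R_E = δ_0/δ_{EE} = 47512/732.3 = 64.88 kN.

R_E = 64.88 kN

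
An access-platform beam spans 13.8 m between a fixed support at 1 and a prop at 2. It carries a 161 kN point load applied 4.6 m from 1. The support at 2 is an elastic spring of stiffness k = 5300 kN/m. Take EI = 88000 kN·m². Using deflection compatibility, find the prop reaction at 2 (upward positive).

Choose R_2 as the redundant. The primary structure is the cantilever fixed at 1.
Downward deflection at the released point 2 due to the loads:
  point load 161 at a = 4.6: Pa²(3L − a)/(6EI) = 20895/EI
Flexibility coefficient — unit upward force at 2: δ_{22} = L³/(3EI) = 876/EI.
With EI = 88000 kN·m²: δ_0 = 0.23744 m and δ_{22} = 0.009955 m/kN.
Compatibility — the spring shortens by R_2/k under the reaction it provides: δ_0 − R_2·δ_{22} = R_2/k. With 1/k = 0.000189 m/kN, R_2 = δ_0 / (δ_{22} + 1/k) = 0.23744 / (0.009955 + 0.000189) = 23.41 kN.

R_2 = 23.41 kN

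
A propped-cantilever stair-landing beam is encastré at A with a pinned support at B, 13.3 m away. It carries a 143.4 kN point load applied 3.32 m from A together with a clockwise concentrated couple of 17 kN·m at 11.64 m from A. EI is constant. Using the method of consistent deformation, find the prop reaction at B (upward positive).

R_B = 14.18 kN

Take the reaction at B as the redundant and release it; the primary structure is a cantilever fixed at A.
Free-end deflection of the primary structure under the applied loading (downward +):
  point load 143.4 at a = 3.32: Pa²(3L − a)/(6EI) = 9636/EI
  clockwise couple 17 at a = 11.64: M₀a(2L − a)/(2EI) = 1480/EI
  δ_0 = 11117/EI
Tip deflection under a unit load at B: L³/(3EI) = 784.2/EI.
The prop prevents deflection at B: R_B = δ_0/δ_{BB} = 11117/784.2 = 14.18 kN.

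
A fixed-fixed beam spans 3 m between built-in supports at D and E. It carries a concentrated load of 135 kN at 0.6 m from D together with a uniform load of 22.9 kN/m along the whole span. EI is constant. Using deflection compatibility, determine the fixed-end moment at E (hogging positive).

M_E = 30.14 kN·m

Take the two fixed-end moments M_D, M_E as redundants; the released structure is the simple span DE.
On the primary (simply-supported) span, the end slopes from the loading are:
  at D: point load 135 at a = 0.6: Pab(L + b)/(6LEI) = 58.32/EI
  at E: point load 135 at a = 0.6: Pab(L + a)/(6LEI) = 38.88/EI
  at D: UDL 22.9: wL³/(24EI) = 25.76/EI
  at E: UDL 22.9: wL³/(24EI) = 25.76/EI
  θ_D0 = 84.08/EI,  θ_E0 = 64.64/EI
Flexibility coefficients: a unit moment at one end gives L/(3EI) there and L/(6EI) at the far end, so f₁₁ = f₂₂ = 1/EI and f₁₂ = f₂₁ = 0.5/EI.
Compatibility — zero rotation at each built-in end:
  1 M_D + 0.5 M_E = 84.08
  0.5 M_D + 1 M_E = 64.64
Solving the pair gives M_D = 69.02 kN·m and M_E = 30.14 kN·m (hogging).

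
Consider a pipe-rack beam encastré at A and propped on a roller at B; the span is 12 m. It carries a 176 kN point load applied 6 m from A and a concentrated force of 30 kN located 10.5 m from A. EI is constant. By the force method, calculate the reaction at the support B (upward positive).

Take the reaction at B as the redundant and release it; the primary structure is a cantilever fixed at A.
Free-end deflection of the primary structure under the applied loading (downward +):
  point load 176 at a = 6: Pa²(3L − a)/(6EI) = 31680/EI
  point load 30 at a = 10.5: Pa²(3L − a)/(6EI) = 14057/EI
  δ_0 = 45737/EI
Flexibility coefficient — unit upward force at B: δ_{BB} = L³/(3EI) = 576/EI.
The prop prevents deflection at B: R_B = δ_0/δ_{BB} = 45737/576 = 79.4 kN.

R_B = 79.4 kN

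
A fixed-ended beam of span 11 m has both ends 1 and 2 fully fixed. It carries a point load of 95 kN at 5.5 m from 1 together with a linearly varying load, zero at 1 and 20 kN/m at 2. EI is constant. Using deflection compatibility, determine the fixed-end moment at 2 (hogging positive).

M_2 = 251.6 kN·m

Take the two fixed-end moments M_1, M_2 as redundants; the released structure is the simple span 12.
End rotations of the released simple span under the applied load (×1/EI):
  at 1: point load 95 at a = 5.5: Pab(L + b)/(6LEI) = 718.4/EI
  at 2: point load 95 at a = 5.5: Pab(L + a)/(6LEI) = 718.4/EI
  at 1: triangular load, peak 20: 7w₀L³/(360EI) = 517.6/EI
  at 2: triangular load, peak 20: w₀L³/(45EI) = 591.6/EI
  θ_10 = 1236/EI,  θ_20 = 1310/EI
Flexibility coefficients: a unit moment at one end gives L/(3EI) there and L/(6EI) at the far end, so f₁₁ = f₂₂ = 3.667/EI and f₁₂ = f₂₁ = 1.833/EI.
Compatibility — zero rotation at each built-in end:
  3.667 M_1 + 1.833 M_2 = 1236
  1.833 M_1 + 3.667 M_2 = 1310
Solving the pair gives M_1 = 211.3 kN·m and M_2 = 251.6 kN·m (hogging).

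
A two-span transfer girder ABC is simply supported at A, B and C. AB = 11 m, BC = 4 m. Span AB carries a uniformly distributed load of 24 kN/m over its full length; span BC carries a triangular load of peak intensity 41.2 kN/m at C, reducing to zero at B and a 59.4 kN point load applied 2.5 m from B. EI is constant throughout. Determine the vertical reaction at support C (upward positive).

Release continuity at B by inserting a hinge; the redundant is the internal moment M_B. The primary structure is two simply-supported spans AB and BC.
Rotations at B on the released spans (each span's end-slope, ×1/EI):
  span AB: UDL 24: wL³/(24EI) = 1331/EI
  span BC: triangular load, peak 41.2: 7w₀L³/(360EI) = 51.27/EI
  span BC: point load 59.4 at a = 2.5: Pab(L + b)/(6LEI) = 51.05/EI
  relative rotation θ_0 = (1331 + 102.3)/EI = 1433/EI
A unit hogging moment at B produces rotation L₁/(3EI) + L₂/(3EI) = 5/EI.
Compatibility: M_B·(L₁+L₂)/(3EI) = θ_0, giving M_B = 286.7 kN·m (hogging).
Span BC, ΣM about C: R_B^{BC}·4 = 199 + 286.7, so R_B^{BC} = 121.4 kN and R_C = 141.8 − 121.4 = 20.39 kN.

R_C = 20.39 kN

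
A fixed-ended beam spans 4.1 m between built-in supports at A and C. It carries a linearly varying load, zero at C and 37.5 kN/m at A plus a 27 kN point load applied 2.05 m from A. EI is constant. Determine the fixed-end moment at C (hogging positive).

Take the two fixed-end moments M_A, M_C as redundants; the released structure is the simple span AC.
Simple-span end rotations at A and C under the given loads:
  at A: triangular load, peak 37.5: w₀L³/(45EI) = 57.43/EI
  at C: triangular load, peak 37.5: 7w₀L³/(360EI) = 50.25/EI
  at A: point load 27 at a = 2.05: Pab(L + b)/(6LEI) = 28.37/EI
  at C: point load 27 at a = 2.05: Pab(L + a)/(6LEI) = 28.37/EI
  θ_A0 = 85.8/EI,  θ_C0 = 78.62/EI
Flexibility coefficients: a unit moment at one end gives L/(3EI) there and L/(6EI) at the far end, so f₁₁ = f₂₂ = 1.367/EI and f₁₂ = f₂₁ = 0.6833/EI.
Compatibility — zero rotation at each built-in end:
  1.367 M_A + 0.6833 M_C = 85.8
  0.6833 M_A + 1.367 M_C = 78.62
Solving the pair gives M_A = 45.36 kN·m and M_C = 34.85 kN·m (hogging).

M_C = 34.85 kN·m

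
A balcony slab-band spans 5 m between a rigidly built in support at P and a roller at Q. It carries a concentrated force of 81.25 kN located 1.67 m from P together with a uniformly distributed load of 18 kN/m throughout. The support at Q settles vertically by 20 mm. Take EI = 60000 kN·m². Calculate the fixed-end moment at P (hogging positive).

M_P = 275.5 kN·m

Remove the prop at Q; the released (primary) structure is a cantilever built in at P.
Deflection at Q on the released cantilever, summing each load's contribution:
  point load 81.25 at a = 1.67: Pa²(3L − a)/(6EI) = 503.4/EI
  UDL 18: wL⁴/(8EI) = 1406/EI
  δ_0 = 1910/EI
Tip deflection under a unit load at Q: L³/(3EI) = 41.67/EI.
With EI = 60000 kN·m²: δ_0 = 0.031828 m and δ_{QQ} = 0.000694 m/kN.
Compatibility — the beam at Q must follow the support down by 0.02 m: δ_0 − R_Q·δ_{QQ} = 0.02, so R_Q = (0.031828 − 0.02)/0.000694 = 17.03 kN.
Moment equilibrium about P: M_P = Σ(load moments about P) − R_Q·L = 360.7 − 17.03×5 = 275.5 kN·m.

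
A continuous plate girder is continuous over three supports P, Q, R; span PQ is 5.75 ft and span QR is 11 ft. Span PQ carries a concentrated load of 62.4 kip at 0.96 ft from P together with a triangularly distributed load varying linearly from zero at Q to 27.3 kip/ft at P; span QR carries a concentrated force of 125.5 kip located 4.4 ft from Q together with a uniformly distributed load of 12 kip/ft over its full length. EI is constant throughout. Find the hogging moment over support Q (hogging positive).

M_Q = 321.3 kip·ft

Take M_Q as the redundant. Released structure: two simple spans PQ and QR with a hinge at Q.
Rotations at Q on the released spans (each span's end-slope, ×1/EI):
  span PQ: point load 62.4 at a = 0.96: Pab(L + a)/(6LEI) = 55.81/EI
  span PQ: triangular load, peak 27.3: 7w₀L³/(360EI) = 100.9/EI
  span QR: point load 125.5 at a = 4.4: Pab(L + b)/(6LEI) = 971.9/EI
  span QR: UDL 12: wL³/(24EI) = 665.5/EI
  relative rotation θ_0 = (156.7 + 1637)/EI = 1794/EI
A unit hogging moment at Q produces rotation L₁/(3EI) + L₂/(3EI) = 5.583/EI.
Compatibility: M_Q·(L₁+L₂)/(3EI) = θ_0, giving M_Q = 321.3 kip·ft (hogging).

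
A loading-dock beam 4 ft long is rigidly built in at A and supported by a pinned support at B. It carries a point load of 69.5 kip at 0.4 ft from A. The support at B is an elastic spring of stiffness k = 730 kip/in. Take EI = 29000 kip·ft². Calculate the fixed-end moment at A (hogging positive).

Remove the prop at B; the released (primary) structure is a cantilever built in at A.
Free-end deflection of the primary structure under the applied loading (downward +):
  point load 69.5 at a = 0.4: Pa²(3L − a)/(6EI) = 21.5/EI
Tip deflection under a unit load at B: L³/(3EI) = 21.33/EI.
With EI = 29000 kip·ft²: δ_0 = 0.000741 ft and δ_{BB} = 0.000736 ft/kip.
Compatibility — the spring shortens by R_B/k under the reaction it provides: δ_0 − R_B·δ_{BB} = R_B/k. With 1/k = 1/(730×12) ft/kip = 0.000114 ft/kip, R_B = δ_0 / (δ_{BB} + 1/k) = 0.000741 / (0.000736 + 0.000114) = 0.8724 kip.
Moment equilibrium about A: M_A = Σ(load moments about A) − R_B·L = 27.8 − 0.8724×4 = 24.31 kip·ft.

M_A = 24.31 kip·ft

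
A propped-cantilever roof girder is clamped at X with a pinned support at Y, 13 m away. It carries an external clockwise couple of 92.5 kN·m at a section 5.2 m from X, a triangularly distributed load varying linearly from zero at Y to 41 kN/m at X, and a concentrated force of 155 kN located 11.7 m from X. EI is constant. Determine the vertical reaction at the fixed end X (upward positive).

Take the reaction at Y as the redundant and release it; the primary structure is a cantilever fixed at X.
Primary-structure tip deflection at Y by superposition:
  clockwise couple 92.5 at a = 5.2: M₀a(2L − a)/(2EI) = 5002/EI
  triangular load, peak 41 at the fixed end: w₀L⁴/(30EI) = 39033/EI
  point load 155 at a = 11.7: Pa²(3L − a)/(6EI) = 96542/EI
  δ_0 = 140577/EI
Flexibility coefficient — unit upward force at Y: δ_{YY} = L³/(3EI) = 732.3/EI.
Compatibility at Y: δ_0 − R_Y·δ_{YY} = 0, so R_Y = 140577/732.3 = 192 kN.
Vertical equilibrium: R_X = ΣP − R_Y = 421.5 − 192 = 229.5 kN.

R_X = 229.5 kN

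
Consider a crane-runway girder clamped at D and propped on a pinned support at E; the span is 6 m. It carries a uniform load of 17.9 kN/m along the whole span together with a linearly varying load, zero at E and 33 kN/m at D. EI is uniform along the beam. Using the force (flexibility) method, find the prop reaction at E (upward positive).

R_E = 60.08 kN

Remove the prop at E; the released (primary) structure is a cantilever built in at D.
Primary-structure tip deflection at E by superposition:
  UDL 17.9: wL⁴/(8EI) = 2900/EI
  triangular load, peak 33 at the fixed end: w₀L⁴/(30EI) = 1426/EI
  δ_0 = 4325/EI
Tip deflection under a unit load at E: L³/(3EI) = 72/EI.
Compatibility at E: δ_0 − R_E·δ_{EE} = 0, so R_E = 4325/72 = 60.08 kN.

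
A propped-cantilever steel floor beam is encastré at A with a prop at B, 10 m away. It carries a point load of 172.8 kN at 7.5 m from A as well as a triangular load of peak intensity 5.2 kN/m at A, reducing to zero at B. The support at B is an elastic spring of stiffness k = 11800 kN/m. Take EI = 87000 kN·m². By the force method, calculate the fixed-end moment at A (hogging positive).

M_A = 262 kN·m

Take the reaction at B as the redundant and release it; the primary structure is a cantilever fixed at A.
Free-end deflection of the primary structure under the applied loading (downward +):
  point load 172.8 at a = 7.5: Pa²(3L − a)/(6EI) = 36450/EI
  triangular load, peak 5.2 at the fixed end: w₀L⁴/(30EI) = 1733/EI
  δ_0 = 38183/EI
Flexibility coefficient — unit upward force at B: δ_{BB} = L³/(3EI) = 333.3/EI.
With EI = 87000 kN·m²: δ_0 = 0.43889 m and δ_{BB} = 0.003831 m/kN.
Compatibility — the spring shortens by R_B/k under the reaction it provides: δ_0 − R_B·δ_{BB} = R_B/k. With 1/k = 0.000085 m/kN, R_B = δ_0 / (δ_{BB} + 1/k) = 0.43889 / (0.003831 + 0.000085) = 112.1 kN.
Moment equilibrium about A: M_A = Σ(load moments about A) − R_B·L = 1383 − 112.1×10 = 262 kN·m.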